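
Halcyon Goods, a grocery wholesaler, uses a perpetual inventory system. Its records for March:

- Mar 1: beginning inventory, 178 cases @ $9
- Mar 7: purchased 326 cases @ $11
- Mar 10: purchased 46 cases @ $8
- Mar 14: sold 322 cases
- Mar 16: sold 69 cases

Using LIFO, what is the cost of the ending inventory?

Ending inventory = $1,431

Mar 14, 322 sold [LIFO — newest first]: 46 @ $8 + 276 @ $11 = $3,404
Mar 16, 69 sold [LIFO — newest first]: 50 @ $11 + 19 @ $9 = $721
Total COGS = $3,404 + $721 = $4,125
Ending inventory: 159 @ $9 = $1,431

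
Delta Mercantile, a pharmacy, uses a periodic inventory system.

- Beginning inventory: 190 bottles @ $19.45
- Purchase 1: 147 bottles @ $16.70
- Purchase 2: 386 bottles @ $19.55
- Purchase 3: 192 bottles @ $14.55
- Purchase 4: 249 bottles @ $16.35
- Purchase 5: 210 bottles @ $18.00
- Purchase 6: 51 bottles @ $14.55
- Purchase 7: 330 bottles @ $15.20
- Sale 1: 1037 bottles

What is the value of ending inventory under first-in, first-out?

Ending inventory = $11,614.50

Sale 1 (1037) [FIFO — oldest first]: 190 @ $19.45 + 147 @ $16.70 + 386 @ $19.55 + 192 @ $14.55 + 122 @ $16.35 = $18,485.00
Ending inventory: 127 @ $16.35 + 210 @ $18.00 + 51 @ $14.55 + 330 @ $15.20 = $11,614.50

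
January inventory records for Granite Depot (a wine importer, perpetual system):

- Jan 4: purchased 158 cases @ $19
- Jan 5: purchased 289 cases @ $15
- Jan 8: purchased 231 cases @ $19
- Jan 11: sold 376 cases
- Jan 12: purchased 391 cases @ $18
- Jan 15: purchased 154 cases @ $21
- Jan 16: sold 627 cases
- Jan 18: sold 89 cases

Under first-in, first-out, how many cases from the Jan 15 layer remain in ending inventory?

131

Jan 11, 376 sold [FIFO — oldest first]: 158 @ $19 + 218 @ $15 = $6,272
Jan 16, 627 sold [FIFO — oldest first]: 71 @ $15 + 231 @ $19 + 325 @ $18 = $11,304
Jan 18, 89 sold [FIFO — oldest first]: 66 @ $18 + 23 @ $21 = $1,671
Total COGS = $6,272 + $11,304 + $1,671 = $19,247
Ending inventory: 131 @ $21 = $2,751
Check: goods available $21,998 = COGS $19,247 + ending $2,751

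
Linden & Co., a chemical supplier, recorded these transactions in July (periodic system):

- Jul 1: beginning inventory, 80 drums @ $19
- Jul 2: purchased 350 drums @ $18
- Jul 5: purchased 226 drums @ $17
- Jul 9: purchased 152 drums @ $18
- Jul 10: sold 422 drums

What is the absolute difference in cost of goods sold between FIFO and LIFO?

FIFO COGS: 80 @ $19 + 342 @ $18 = $7,676
LIFO COGS: 152 @ $18 + 226 @ $17 + 44 @ $18 = $7,370
Difference = |$7,676 − $7,370| = $306

$306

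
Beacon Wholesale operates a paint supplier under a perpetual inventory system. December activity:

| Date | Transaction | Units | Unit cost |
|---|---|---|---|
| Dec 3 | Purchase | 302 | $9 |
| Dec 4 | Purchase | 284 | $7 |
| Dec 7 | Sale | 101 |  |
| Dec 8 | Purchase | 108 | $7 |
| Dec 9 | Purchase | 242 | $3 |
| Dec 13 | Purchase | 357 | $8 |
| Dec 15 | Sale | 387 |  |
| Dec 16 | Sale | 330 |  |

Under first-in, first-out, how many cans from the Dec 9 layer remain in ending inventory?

118

Dec 7, 101 sold [FIFO — oldest first]: 101 @ $9 = $909
Dec 15, 387 sold [FIFO — oldest first]: 201 @ $9 + 186 @ $7 = $3,111
Dec 16, 330 sold [FIFO — oldest first]: 98 @ $7 + 108 @ $7 + 124 @ $3 = $1,814
Total COGS = $909 + $3,111 + $1,814 = $5,834
Ending inventory: 118 @ $3 + 357 @ $8 = $3,210
Check: goods available $9,044 = COGS $5,834 + ending $3,210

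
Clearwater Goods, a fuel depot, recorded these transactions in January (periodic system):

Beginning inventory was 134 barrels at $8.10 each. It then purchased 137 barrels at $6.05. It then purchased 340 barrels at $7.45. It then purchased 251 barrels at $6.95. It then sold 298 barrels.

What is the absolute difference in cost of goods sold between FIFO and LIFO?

FIFO COGS: 134 @ $8.10 + 137 @ $6.05 + 27 @ $7.45 = $2,115.40
LIFO COGS: 251 @ $6.95 + 47 @ $7.45 = $2,094.60
Difference = |$2,115.40 − $2,094.60| = $20.80

$20.80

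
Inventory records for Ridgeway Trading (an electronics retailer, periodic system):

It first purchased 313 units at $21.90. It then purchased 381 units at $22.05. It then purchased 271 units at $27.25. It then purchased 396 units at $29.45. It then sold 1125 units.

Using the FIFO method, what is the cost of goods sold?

COGS = $27,352.50

Sale 1 (1125) [FIFO — oldest first]: 313 @ $21.90 + 381 @ $22.05 + 271 @ $27.25 + 160 @ $29.45 = $27,352.50
Ending inventory: 236 @ $29.45 = $6,950.20
Check: goods available $34,302.70 = COGS $27,352.50 + ending $6,950.20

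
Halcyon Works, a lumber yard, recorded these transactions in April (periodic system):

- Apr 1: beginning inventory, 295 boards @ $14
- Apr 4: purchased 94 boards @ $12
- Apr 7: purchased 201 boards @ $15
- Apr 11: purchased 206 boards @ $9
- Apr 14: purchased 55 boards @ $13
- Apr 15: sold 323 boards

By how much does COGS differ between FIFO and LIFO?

$967

FIFO COGS: 295 @ $14 + 28 @ $12 = $4,466
LIFO COGS: 55 @ $13 + 206 @ $9 + 62 @ $15 = $3,499
Difference = |$4,466 − $3,499| = $967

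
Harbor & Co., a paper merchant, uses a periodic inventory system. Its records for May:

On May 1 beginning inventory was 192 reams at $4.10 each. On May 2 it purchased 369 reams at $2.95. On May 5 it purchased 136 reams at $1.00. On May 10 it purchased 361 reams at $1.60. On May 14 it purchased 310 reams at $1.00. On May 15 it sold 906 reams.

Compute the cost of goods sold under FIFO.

May 15, 906 sold [FIFO — oldest first]: 192 @ $4.10 + 369 @ $2.95 + 136 @ $1.00 + 209 @ $1.60 = $2,346.15
Ending inventory: 152 @ $1.60 + 310 @ $1.00 = $553.20

COGS = $2,346.15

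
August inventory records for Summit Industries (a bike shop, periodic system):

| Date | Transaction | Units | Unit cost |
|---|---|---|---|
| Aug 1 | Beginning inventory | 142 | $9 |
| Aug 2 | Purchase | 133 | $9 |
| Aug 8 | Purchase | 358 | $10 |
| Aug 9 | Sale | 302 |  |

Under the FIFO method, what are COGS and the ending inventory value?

COGS = $2,745; ending inventory = $3,310

Aug 9, 302 sold [FIFO — oldest first]: 142 @ $9 + 133 @ $9 + 27 @ $10 = $2,745
Ending inventory: 331 @ $10 = $3,310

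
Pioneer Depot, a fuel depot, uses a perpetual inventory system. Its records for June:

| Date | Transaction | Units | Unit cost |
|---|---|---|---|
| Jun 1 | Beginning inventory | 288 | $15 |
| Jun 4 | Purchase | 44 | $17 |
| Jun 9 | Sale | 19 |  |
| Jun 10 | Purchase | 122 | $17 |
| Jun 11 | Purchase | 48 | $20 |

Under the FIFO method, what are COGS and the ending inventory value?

Jun 9, 19 sold [FIFO — oldest first]: 19 @ $15 = $285
Ending inventory: 269 @ $15 + 44 @ $17 + 122 @ $17 + 48 @ $20 = $7,817

COGS = $285; ending inventory = $7,817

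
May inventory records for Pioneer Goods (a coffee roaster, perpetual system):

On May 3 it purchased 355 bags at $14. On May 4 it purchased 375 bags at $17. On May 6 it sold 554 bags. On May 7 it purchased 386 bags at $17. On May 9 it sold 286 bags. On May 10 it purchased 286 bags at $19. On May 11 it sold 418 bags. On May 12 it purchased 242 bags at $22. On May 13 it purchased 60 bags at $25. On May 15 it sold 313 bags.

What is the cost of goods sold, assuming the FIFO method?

COGS = $27,059

May 6, 554 sold [FIFO — oldest first]: 355 @ $14 + 199 @ $17 = $8,353
May 9, 286 sold [FIFO — oldest first]: 176 @ $17 + 110 @ $17 = $4,862
May 11, 418 sold [FIFO — oldest first]: 276 @ $17 + 142 @ $19 = $7,390
May 15, 313 sold [FIFO — oldest first]: 144 @ $19 + 169 @ $22 = $6,454
Total COGS = $8,353 + $4,862 + $7,390 + $6,454 = $27,059
Ending inventory: 73 @ $22 + 60 @ $25 = $3,106
Check: goods available $30,165 = COGS $27,059 + ending $3,106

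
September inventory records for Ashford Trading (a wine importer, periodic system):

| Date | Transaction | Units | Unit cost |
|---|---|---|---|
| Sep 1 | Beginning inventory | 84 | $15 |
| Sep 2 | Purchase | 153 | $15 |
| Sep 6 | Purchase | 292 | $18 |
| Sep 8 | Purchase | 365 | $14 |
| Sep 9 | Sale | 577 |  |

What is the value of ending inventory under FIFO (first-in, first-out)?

Sep 9, 577 sold [FIFO — oldest first]: 84 @ $15 + 153 @ $15 + 292 @ $18 + 48 @ $14 = $9,483
Ending inventory: 317 @ $14 = $4,438

Ending inventory = $4,438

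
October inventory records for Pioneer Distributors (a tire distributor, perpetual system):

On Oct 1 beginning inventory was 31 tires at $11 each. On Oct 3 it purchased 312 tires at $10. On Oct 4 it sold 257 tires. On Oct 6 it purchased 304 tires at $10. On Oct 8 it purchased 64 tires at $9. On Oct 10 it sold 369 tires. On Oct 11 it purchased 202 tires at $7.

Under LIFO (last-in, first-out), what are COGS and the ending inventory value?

Oct 4, 257 sold [LIFO — newest first]: 257 @ $10 = $2,570
Oct 10, 369 sold [LIFO — newest first]: 64 @ $9 + 304 @ $10 + 1 @ $10 = $3,626
Total COGS = $2,570 + $3,626 = $6,196
Ending inventory: 31 @ $11 + 54 @ $10 + 202 @ $7 = $2,295

COGS = $6,196; ending inventory = $2,295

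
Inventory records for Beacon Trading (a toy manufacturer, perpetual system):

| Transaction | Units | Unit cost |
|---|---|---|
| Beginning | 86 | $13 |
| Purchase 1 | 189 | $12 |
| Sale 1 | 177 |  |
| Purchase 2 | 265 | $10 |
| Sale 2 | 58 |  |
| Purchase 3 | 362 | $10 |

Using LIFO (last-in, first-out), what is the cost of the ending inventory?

Ending inventory = $6,952

Sale 1 (177) [LIFO — newest first]: 177 @ $12 = $2,124
Sale 2 (58) [LIFO — newest first]: 58 @ $10 = $580
Total COGS = $2,124 + $580 = $2,704
Ending inventory: 86 @ $13 + 12 @ $12 + 207 @ $10 + 362 @ $10 = $6,952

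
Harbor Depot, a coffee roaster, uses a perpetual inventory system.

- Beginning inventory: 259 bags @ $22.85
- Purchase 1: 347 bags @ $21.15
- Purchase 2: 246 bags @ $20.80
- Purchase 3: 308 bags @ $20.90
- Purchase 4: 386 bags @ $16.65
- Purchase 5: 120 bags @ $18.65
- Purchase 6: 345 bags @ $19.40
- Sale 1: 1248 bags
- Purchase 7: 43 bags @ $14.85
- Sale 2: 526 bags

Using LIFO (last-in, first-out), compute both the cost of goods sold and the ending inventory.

COGS = $34,445.35; ending inventory = $6,362.30

Sale 1 (1248) [LIFO — newest first]: 345 @ $19.40 + 120 @ $18.65 + 386 @ $16.65 + 308 @ $20.90 + 89 @ $20.80 = $23,646.30
Sale 2 (526) [LIFO — newest first]: 43 @ $14.85 + 157 @ $20.80 + 326 @ $21.15 = $10,799.05
Total COGS = $23,646.30 + $10,799.05 = $34,445.35
Ending inventory: 259 @ $22.85 + 21 @ $21.15 = $6,362.30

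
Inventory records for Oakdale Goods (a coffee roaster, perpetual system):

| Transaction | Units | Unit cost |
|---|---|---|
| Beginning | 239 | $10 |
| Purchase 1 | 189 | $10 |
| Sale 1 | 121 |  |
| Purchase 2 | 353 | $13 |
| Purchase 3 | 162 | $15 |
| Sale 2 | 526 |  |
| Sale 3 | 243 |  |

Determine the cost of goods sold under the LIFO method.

COGS = $10,769

Sale 1 (121) [LIFO — newest first]: 121 @ $10 = $1,210
Sale 2 (526) [LIFO — newest first]: 162 @ $15 + 353 @ $13 + 11 @ $10 = $7,129
Sale 3 (243) [LIFO — newest first]: 57 @ $10 + 186 @ $10 = $2,430
Total COGS = $1,210 + $7,129 + $2,430 = $10,769
Ending inventory: 53 @ $10 = $530
Check: goods available $11,299 = COGS $10,769 + ending $530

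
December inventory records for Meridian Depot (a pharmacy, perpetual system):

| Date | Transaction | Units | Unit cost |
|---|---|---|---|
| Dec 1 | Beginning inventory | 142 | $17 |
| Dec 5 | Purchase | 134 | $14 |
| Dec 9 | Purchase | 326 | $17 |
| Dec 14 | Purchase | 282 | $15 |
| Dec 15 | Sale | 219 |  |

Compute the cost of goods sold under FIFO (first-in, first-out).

COGS = $3,492

Dec 15, 219 sold [FIFO — oldest first]: 142 @ $17 + 77 @ $14 = $3,492
Ending inventory: 57 @ $14 + 326 @ $17 + 282 @ $15 = $10,570
Check: goods available $14,062 = COGS $3,492 + ending $10,570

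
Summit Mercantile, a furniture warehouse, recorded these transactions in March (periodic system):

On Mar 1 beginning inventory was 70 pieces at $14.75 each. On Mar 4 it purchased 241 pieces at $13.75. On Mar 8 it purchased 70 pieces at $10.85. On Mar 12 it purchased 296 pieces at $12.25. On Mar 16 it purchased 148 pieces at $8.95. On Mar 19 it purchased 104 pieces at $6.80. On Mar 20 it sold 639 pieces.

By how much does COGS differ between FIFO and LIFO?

FIFO COGS: 70 @ $14.75 + 241 @ $13.75 + 70 @ $10.85 + 258 @ $12.25 = $8,266.25
LIFO COGS: 104 @ $6.80 + 148 @ $8.95 + 296 @ $12.25 + 70 @ $10.85 + 21 @ $13.75 = $6,706.05
Difference = |$8,266.25 − $6,706.05| = $1,560.20

$1,560.20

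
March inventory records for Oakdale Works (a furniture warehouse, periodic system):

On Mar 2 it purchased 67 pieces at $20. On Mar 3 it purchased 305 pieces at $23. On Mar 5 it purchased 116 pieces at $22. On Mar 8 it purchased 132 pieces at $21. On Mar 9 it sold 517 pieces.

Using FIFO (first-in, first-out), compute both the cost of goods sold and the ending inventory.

COGS = $11,516; ending inventory = $2,163

Mar 9, 517 sold [FIFO — oldest first]: 67 @ $20 + 305 @ $23 + 116 @ $22 + 29 @ $21 = $11,516
Ending inventory: 103 @ $21 = $2,163
Check: goods available $13,679 = COGS $11,516 + ending $2,163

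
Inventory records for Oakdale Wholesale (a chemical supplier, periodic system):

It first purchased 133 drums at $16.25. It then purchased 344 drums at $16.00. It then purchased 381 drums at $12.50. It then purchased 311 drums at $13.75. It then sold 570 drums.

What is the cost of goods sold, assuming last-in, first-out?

Sale 1 (570) [LIFO — newest first]: 311 @ $13.75 + 259 @ $12.50 = $7,513.75
Ending inventory: 133 @ $16.25 + 344 @ $16.00 + 122 @ $12.50 = $9,190.25

COGS = $7,513.75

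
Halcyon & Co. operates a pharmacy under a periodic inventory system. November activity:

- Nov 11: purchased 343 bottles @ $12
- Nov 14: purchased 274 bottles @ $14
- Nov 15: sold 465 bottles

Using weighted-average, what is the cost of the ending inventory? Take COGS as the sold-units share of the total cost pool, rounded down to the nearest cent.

Nov 15, sell 465: 465/617 × $7,952.00 → $5,992.99
Ending inventory (cost pool remaining) = $1,959.01

Ending inventory = $1,959.01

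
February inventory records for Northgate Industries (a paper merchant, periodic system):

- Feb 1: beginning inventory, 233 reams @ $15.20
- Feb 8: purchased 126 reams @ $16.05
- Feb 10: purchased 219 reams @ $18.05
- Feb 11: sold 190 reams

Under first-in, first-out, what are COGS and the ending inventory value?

COGS = $2,888.00; ending inventory = $6,628.85

Feb 11, 190 sold [FIFO — oldest first]: 190 @ $15.20 = $2,888.00
Ending inventory: 43 @ $15.20 + 126 @ $16.05 + 219 @ $18.05 = $6,628.85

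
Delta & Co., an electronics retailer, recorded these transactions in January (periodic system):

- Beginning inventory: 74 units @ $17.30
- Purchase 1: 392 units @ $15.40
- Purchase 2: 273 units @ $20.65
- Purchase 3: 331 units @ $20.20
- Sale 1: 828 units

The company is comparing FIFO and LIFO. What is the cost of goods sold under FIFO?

COGS = $14,752.25

FIFO COGS: 74 @ $17.30 + 392 @ $15.40 + 273 @ $20.65 + 89 @ $20.20 = $14,752.25
LIFO COGS: 331 @ $20.20 + 273 @ $20.65 + 224 @ $15.40 = $15,773.25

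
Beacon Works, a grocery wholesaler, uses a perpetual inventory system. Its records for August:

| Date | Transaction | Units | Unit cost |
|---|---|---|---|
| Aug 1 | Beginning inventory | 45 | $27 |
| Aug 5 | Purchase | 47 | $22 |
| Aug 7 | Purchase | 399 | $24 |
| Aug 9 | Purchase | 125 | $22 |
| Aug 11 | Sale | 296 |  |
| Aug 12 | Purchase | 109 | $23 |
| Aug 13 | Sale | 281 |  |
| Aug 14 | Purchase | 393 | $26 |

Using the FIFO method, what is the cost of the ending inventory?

Ending inventory = $13,583

Aug 11, 296 sold [FIFO — oldest first]: 45 @ $27 + 47 @ $22 + 204 @ $24 = $7,145
Aug 13, 281 sold [FIFO — oldest first]: 195 @ $24 + 86 @ $22 = $6,572
Total COGS = $7,145 + $6,572 = $13,717
Ending inventory: 39 @ $22 + 109 @ $23 + 393 @ $26 = $13,583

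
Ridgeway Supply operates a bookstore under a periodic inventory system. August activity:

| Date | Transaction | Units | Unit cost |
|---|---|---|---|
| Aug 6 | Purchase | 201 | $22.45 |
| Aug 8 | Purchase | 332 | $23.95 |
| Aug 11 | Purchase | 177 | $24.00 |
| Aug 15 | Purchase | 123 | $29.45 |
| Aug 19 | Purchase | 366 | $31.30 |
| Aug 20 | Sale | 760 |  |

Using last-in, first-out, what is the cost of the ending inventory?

Ending inventory = $10,212.55

Aug 20, 760 sold [LIFO — newest first]: 366 @ $31.30 + 123 @ $29.45 + 177 @ $24.00 + 94 @ $23.95 = $21,577.45
Ending inventory: 201 @ $22.45 + 238 @ $23.95 = $10,212.55
Check: goods available $31,790.00 = COGS $21,577.45 + ending $10,212.55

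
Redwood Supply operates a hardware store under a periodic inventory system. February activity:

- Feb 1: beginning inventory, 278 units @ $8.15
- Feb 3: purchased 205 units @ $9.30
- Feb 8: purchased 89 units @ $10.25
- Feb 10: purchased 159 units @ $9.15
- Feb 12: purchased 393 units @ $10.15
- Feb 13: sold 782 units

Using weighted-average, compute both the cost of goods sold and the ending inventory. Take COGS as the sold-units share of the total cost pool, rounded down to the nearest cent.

Feb 13, sell 782: 782/1124 × $10,528.25 → $7,324.81
Ending inventory (cost pool remaining) = $3,203.44

COGS = $7,324.81; ending inventory = $3,203.44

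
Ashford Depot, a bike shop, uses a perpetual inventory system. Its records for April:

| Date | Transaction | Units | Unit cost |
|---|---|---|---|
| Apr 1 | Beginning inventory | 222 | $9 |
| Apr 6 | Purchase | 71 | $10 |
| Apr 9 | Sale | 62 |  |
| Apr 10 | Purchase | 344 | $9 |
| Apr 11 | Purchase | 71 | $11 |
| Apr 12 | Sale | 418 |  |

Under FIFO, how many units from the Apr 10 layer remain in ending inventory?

157

Apr 9, 62 sold [FIFO — oldest first]: 62 @ $9 = $558
Apr 12, 418 sold [FIFO — oldest first]: 160 @ $9 + 71 @ $10 + 187 @ $9 = $3,833
Total COGS = $558 + $3,833 = $4,391
Ending inventory: 157 @ $9 + 71 @ $11 = $2,194
Check: goods available $6,585 = COGS $4,391 + ending $2,194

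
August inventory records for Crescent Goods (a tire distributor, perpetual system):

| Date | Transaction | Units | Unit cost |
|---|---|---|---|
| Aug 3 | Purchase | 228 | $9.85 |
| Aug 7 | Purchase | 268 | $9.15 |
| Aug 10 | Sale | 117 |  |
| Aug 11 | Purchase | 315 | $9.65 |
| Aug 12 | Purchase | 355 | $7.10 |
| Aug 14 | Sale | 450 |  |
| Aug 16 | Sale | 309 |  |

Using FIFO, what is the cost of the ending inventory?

Aug 10, 117 sold [FIFO — oldest first]: 117 @ $9.85 = $1,152.45
Aug 14, 450 sold [FIFO — oldest first]: 111 @ $9.85 + 268 @ $9.15 + 71 @ $9.65 = $4,230.70
Aug 16, 309 sold [FIFO — oldest first]: 244 @ $9.65 + 65 @ $7.10 = $2,816.10
Total COGS = $1,152.45 + $4,230.70 + $2,816.10 = $8,199.25
Ending inventory: 290 @ $7.10 = $2,059.00

Ending inventory = $2,059.00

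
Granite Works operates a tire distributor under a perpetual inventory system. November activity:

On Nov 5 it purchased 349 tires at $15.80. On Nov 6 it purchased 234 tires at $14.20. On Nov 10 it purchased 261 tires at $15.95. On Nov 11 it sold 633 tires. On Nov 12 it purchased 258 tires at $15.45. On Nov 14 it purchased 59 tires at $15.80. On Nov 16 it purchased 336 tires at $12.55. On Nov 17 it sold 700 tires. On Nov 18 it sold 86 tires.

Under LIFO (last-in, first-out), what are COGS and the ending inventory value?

Nov 11, 633 sold [LIFO — newest first]: 261 @ $15.95 + 234 @ $14.20 + 138 @ $15.80 = $9,666.15
Nov 17, 700 sold [LIFO — newest first]: 336 @ $12.55 + 59 @ $15.80 + 258 @ $15.45 + 47 @ $15.80 = $9,877.70
Nov 18, 86 sold [LIFO — newest first]: 86 @ $15.80 = $1,358.80
Total COGS = $9,666.15 + $9,877.70 + $1,358.80 = $20,902.65
Ending inventory: 78 @ $15.80 = $1,232.40

COGS = $20,902.65; ending inventory = $1,232.40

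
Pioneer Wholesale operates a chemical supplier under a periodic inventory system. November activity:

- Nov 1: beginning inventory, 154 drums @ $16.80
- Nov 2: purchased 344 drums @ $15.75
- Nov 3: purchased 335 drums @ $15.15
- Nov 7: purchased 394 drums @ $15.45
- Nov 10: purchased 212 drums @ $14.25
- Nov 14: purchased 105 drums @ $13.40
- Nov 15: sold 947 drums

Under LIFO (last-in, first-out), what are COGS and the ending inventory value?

Nov 15, 947 sold [LIFO — newest first]: 105 @ $13.40 + 212 @ $14.25 + 394 @ $15.45 + 236 @ $15.15 = $14,090.70
Ending inventory: 154 @ $16.80 + 344 @ $15.75 + 99 @ $15.15 = $9,505.05

COGS = $14,090.70; ending inventory = $9,505.05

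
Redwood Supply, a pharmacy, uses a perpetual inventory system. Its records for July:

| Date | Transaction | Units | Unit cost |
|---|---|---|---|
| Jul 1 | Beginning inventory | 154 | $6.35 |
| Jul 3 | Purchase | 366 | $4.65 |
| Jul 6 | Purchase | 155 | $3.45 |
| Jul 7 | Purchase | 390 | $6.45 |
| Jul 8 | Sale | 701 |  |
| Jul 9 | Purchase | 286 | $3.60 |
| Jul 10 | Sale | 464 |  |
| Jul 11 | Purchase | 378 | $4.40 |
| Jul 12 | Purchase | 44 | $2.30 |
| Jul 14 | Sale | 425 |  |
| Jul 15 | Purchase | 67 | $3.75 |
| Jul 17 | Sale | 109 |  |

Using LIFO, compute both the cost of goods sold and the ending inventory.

Jul 8, 701 sold [LIFO — newest first]: 390 @ $6.45 + 155 @ $3.45 + 156 @ $4.65 = $3,775.65
Jul 10, 464 sold [LIFO — newest first]: 286 @ $3.60 + 178 @ $4.65 = $1,857.30
Jul 14, 425 sold [LIFO — newest first]: 44 @ $2.30 + 378 @ $4.40 + 3 @ $4.65 = $1,778.35
Jul 17, 109 sold [LIFO — newest first]: 67 @ $3.75 + 29 @ $4.65 + 13 @ $6.35 = $468.65
Total COGS = $3,775.65 + $1,857.30 + $1,778.35 + $468.65 = $7,879.95
Ending inventory: 141 @ $6.35 = $895.35

COGS = $7,879.95; ending inventory = $895.35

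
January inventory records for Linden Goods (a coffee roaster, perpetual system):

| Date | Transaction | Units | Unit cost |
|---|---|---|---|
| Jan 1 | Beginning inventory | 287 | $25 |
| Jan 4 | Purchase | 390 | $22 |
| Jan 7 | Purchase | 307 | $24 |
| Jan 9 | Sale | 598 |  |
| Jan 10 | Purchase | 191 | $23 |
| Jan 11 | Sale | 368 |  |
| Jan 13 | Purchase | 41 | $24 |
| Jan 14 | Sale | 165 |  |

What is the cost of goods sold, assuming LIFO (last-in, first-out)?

Jan 9, 598 sold [LIFO — newest first]: 307 @ $24 + 291 @ $22 = $13,770
Jan 11, 368 sold [LIFO — newest first]: 191 @ $23 + 99 @ $22 + 78 @ $25 = $8,521
Jan 14, 165 sold [LIFO — newest first]: 41 @ $24 + 124 @ $25 = $4,084
Total COGS = $13,770 + $8,521 + $4,084 = $26,375
Ending inventory: 85 @ $25 = $2,125

COGS = $26,375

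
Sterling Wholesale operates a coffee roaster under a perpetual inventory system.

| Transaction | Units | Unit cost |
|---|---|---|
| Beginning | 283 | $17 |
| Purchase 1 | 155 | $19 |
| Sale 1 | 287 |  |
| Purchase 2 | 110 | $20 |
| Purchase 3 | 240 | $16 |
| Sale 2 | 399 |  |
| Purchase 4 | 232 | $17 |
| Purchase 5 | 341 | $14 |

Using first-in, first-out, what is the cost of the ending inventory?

Sale 1 (287) [FIFO — oldest first]: 283 @ $17 + 4 @ $19 = $4,887
Sale 2 (399) [FIFO — oldest first]: 151 @ $19 + 110 @ $20 + 138 @ $16 = $7,277
Total COGS = $4,887 + $7,277 = $12,164
Ending inventory: 102 @ $16 + 232 @ $17 + 341 @ $14 = $10,350

Ending inventory = $10,350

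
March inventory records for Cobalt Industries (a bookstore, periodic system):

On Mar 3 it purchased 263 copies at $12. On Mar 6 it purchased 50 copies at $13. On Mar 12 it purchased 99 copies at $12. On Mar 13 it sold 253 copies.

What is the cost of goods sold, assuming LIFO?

Mar 13, 253 sold [LIFO — newest first]: 99 @ $12 + 50 @ $13 + 104 @ $12 = $3,086
Ending inventory: 159 @ $12 = $1,908

COGS = $3,086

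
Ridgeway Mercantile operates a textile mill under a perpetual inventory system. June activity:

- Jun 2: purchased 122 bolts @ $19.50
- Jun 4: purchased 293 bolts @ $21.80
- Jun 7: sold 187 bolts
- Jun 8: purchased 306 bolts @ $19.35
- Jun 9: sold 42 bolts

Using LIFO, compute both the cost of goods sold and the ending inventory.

COGS = $4,889.30; ending inventory = $9,798.20

Jun 7, 187 sold [LIFO — newest first]: 187 @ $21.80 = $4,076.60
Jun 9, 42 sold [LIFO — newest first]: 42 @ $19.35 = $812.70
Total COGS = $4,076.60 + $812.70 = $4,889.30
Ending inventory: 122 @ $19.50 + 106 @ $21.80 + 264 @ $19.35 = $9,798.20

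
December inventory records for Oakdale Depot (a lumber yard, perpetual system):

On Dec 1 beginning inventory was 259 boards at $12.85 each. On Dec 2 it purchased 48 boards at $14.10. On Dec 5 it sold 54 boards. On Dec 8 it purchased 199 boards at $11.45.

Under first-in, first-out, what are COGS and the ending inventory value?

COGS = $693.90; ending inventory = $5,589.60

Dec 5, 54 sold [FIFO — oldest first]: 54 @ $12.85 = $693.90
Ending inventory: 205 @ $12.85 + 48 @ $14.10 + 199 @ $11.45 = $5,589.60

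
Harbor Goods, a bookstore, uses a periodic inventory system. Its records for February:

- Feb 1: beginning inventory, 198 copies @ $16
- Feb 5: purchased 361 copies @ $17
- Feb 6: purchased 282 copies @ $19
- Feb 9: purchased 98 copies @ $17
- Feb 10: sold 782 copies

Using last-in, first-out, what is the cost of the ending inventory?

Feb 10, 782 sold [LIFO — newest first]: 98 @ $17 + 282 @ $19 + 361 @ $17 + 41 @ $16 = $13,817
Ending inventory: 157 @ $16 = $2,512

Ending inventory = $2,512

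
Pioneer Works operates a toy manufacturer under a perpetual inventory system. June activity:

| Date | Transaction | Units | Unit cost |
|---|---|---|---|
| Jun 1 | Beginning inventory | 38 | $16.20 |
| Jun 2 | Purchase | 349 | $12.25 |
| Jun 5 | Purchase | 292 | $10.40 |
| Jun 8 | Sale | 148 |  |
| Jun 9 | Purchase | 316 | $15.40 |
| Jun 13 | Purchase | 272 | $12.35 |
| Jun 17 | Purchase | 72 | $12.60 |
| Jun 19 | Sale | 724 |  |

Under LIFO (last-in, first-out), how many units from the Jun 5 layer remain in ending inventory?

80

Jun 8, 148 sold [LIFO — newest first]: 148 @ $10.40 = $1,539.20
Jun 19, 724 sold [LIFO — newest first]: 72 @ $12.60 + 272 @ $12.35 + 316 @ $15.40 + 64 @ $10.40 = $9,798.40
Total COGS = $1,539.20 + $9,798.40 = $11,337.60
Ending inventory: 38 @ $16.20 + 349 @ $12.25 + 80 @ $10.40 = $5,722.85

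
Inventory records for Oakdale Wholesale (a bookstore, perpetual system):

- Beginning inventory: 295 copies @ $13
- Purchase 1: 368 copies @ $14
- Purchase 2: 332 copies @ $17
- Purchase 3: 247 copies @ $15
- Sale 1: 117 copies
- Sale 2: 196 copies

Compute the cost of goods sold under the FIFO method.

COGS = $4,087

Sale 1 (117) [FIFO — oldest first]: 117 @ $13 = $1,521
Sale 2 (196) [FIFO — oldest first]: 178 @ $13 + 18 @ $14 = $2,566
Total COGS = $1,521 + $2,566 = $4,087
Ending inventory: 350 @ $14 + 332 @ $17 + 247 @ $15 = $14,249
Check: goods available $18,336 = COGS $4,087 + ending $14,249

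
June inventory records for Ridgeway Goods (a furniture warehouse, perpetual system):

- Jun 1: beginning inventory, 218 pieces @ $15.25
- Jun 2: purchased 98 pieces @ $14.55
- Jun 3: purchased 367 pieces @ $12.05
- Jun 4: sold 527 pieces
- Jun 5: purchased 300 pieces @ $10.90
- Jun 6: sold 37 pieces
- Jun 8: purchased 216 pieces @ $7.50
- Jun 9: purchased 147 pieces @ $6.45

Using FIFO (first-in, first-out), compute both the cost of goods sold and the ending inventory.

COGS = $7,738.80; ending inventory = $7,272.10

Jun 4, 527 sold [FIFO — oldest first]: 218 @ $15.25 + 98 @ $14.55 + 211 @ $12.05 = $7,292.95
Jun 6, 37 sold [FIFO — oldest first]: 37 @ $12.05 = $445.85
Total COGS = $7,292.95 + $445.85 = $7,738.80
Ending inventory: 119 @ $12.05 + 300 @ $10.90 + 216 @ $7.50 + 147 @ $6.45 = $7,272.10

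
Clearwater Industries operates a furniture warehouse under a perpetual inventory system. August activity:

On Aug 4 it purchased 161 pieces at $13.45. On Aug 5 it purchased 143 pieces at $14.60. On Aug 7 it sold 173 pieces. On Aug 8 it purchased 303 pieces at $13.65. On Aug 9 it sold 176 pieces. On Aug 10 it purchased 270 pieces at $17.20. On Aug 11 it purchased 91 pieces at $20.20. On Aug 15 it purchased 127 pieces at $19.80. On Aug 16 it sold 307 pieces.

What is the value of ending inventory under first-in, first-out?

Ending inventory = $8,154.00

Aug 7, 173 sold [FIFO — oldest first]: 161 @ $13.45 + 12 @ $14.60 = $2,340.65
Aug 9, 176 sold [FIFO — oldest first]: 131 @ $14.60 + 45 @ $13.65 = $2,526.85
Aug 16, 307 sold [FIFO — oldest first]: 258 @ $13.65 + 49 @ $17.20 = $4,364.50
Total COGS = $2,340.65 + $2,526.85 + $4,364.50 = $9,232.00
Ending inventory: 221 @ $17.20 + 91 @ $20.20 + 127 @ $19.80 = $8,154.00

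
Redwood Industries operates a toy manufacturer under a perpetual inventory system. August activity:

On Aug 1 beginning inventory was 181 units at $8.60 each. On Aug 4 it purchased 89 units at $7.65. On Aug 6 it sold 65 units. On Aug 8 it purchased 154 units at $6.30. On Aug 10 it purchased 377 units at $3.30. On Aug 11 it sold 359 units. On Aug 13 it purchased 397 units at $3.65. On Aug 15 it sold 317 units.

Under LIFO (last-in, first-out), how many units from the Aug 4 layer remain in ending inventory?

24

Aug 6, 65 sold [LIFO — newest first]: 65 @ $7.65 = $497.25
Aug 11, 359 sold [LIFO — newest first]: 359 @ $3.30 = $1,184.70
Aug 15, 317 sold [LIFO — newest first]: 317 @ $3.65 = $1,157.05
Total COGS = $497.25 + $1,184.70 + $1,157.05 = $2,839.00
Ending inventory: 181 @ $8.60 + 24 @ $7.65 + 154 @ $6.30 + 18 @ $3.30 + 80 @ $3.65 = $3,061.80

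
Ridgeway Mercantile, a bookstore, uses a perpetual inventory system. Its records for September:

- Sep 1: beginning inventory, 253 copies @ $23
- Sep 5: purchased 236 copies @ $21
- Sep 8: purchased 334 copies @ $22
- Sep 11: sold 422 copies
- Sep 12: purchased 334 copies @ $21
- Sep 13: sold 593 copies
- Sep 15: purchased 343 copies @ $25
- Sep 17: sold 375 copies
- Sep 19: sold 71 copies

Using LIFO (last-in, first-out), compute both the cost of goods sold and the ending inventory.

Sep 11, 422 sold [LIFO — newest first]: 334 @ $22 + 88 @ $21 = $9,196
Sep 13, 593 sold [LIFO — newest first]: 334 @ $21 + 148 @ $21 + 111 @ $23 = $12,675
Sep 17, 375 sold [LIFO — newest first]: 343 @ $25 + 32 @ $23 = $9,311
Sep 19, 71 sold [LIFO — newest first]: 71 @ $23 = $1,633
Total COGS = $9,196 + $12,675 + $9,311 + $1,633 = $32,815
Ending inventory: 39 @ $23 = $897

COGS = $32,815; ending inventory = $897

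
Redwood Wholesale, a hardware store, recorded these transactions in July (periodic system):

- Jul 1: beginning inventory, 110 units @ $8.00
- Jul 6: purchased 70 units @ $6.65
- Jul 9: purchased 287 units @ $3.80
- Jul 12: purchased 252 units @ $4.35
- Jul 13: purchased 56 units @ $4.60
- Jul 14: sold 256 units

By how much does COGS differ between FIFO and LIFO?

$506.70

FIFO COGS: 110 @ $8.00 + 70 @ $6.65 + 76 @ $3.80 = $1,634.30
LIFO COGS: 56 @ $4.60 + 200 @ $4.35 = $1,127.60
Difference = |$1,634.30 − $1,127.60| = $506.70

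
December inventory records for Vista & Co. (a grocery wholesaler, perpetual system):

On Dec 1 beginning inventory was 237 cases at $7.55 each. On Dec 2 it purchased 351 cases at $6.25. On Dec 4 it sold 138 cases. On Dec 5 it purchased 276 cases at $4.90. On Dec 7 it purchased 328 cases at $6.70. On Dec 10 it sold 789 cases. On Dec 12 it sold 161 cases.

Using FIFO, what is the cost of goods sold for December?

Dec 4, 138 sold [FIFO — oldest first]: 138 @ $7.55 = $1,041.90
Dec 10, 789 sold [FIFO — oldest first]: 99 @ $7.55 + 351 @ $6.25 + 276 @ $4.90 + 63 @ $6.70 = $4,715.70
Dec 12, 161 sold [FIFO — oldest first]: 161 @ $6.70 = $1,078.70
Total COGS = $1,041.90 + $4,715.70 + $1,078.70 = $6,836.30
Ending inventory: 104 @ $6.70 = $696.80

COGS = $6,836.30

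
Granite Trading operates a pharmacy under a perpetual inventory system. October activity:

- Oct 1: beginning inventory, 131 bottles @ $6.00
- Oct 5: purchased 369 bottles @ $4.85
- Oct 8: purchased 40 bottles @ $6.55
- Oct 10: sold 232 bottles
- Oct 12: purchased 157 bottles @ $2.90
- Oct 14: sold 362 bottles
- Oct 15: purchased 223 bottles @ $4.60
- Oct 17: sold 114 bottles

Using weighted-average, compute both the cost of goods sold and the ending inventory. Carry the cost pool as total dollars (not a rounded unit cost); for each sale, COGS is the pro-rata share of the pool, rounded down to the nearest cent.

After Oct 1: 131 on hand, pool $786.00 (≈ $6.0000 each)
After Oct 5: 500 on hand, pool $2,575.65 (≈ $5.1513 each)
After Oct 8: 540 on hand, pool $2,837.65 (≈ $5.2549 each)
Oct 10, sell 232: 232/540 × $2,837.65 → $1,219.13
After Oct 12: 465 on hand, pool $2,073.82 (≈ $4.4598 each)
Oct 14, sell 362: 362/465 × $2,073.82 → $1,614.45
After Oct 15: 326 on hand, pool $1,485.17 (≈ $4.5557 each)
Oct 17, sell 114: 114/326 × $1,485.17 → $519.35
Total COGS = $1,219.13 + $1,614.45 + $519.35 = $3,352.93
Ending inventory (cost pool remaining) = $965.82
Check: goods available $4,318.75 = COGS $3,352.93 + ending $965.82

COGS = $3,352.93; ending inventory = $965.82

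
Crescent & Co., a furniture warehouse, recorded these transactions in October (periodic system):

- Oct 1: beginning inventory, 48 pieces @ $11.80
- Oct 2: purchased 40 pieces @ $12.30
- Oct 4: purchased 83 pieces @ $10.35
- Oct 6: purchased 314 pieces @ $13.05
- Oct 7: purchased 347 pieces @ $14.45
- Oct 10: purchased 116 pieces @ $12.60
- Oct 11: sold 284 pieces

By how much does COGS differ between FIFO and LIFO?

$497.10

FIFO COGS: 48 @ $11.80 + 40 @ $12.30 + 83 @ $10.35 + 113 @ $13.05 = $3,392.10
LIFO COGS: 116 @ $12.60 + 168 @ $14.45 = $3,889.20
Difference = |$3,392.10 − $3,889.20| = $497.10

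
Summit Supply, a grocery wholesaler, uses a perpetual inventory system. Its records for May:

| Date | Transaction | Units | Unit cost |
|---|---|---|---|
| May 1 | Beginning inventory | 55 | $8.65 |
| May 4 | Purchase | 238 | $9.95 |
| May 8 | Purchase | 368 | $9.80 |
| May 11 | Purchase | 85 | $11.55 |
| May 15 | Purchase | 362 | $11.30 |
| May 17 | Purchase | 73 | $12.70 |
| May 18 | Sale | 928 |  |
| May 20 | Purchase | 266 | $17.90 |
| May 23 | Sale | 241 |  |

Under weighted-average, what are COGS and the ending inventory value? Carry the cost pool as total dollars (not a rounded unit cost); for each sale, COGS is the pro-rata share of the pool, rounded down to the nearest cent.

After May 1: 55 on hand, pool $475.75 (≈ $8.6500 each)
After May 4: 293 on hand, pool $2,843.85 (≈ $9.7060 each)
After May 8: 661 on hand, pool $6,450.25 (≈ $9.7583 each)
After May 11: 746 on hand, pool $7,432.00 (≈ $9.9625 each)
After May 15: 1108 on hand, pool $11,522.60 (≈ $10.3995 each)
After May 17: 1181 on hand, pool $12,449.70 (≈ $10.5417 each)
May 18, sell 928: 928/1181 × $12,449.70 → $9,782.66
After May 20: 519 on hand, pool $7,428.44 (≈ $14.3130 each)
May 23, sell 241: 241/519 × $7,428.44 → $3,449.42
Total COGS = $9,782.66 + $3,449.42 = $13,232.08
Ending inventory (cost pool remaining) = $3,979.02
Check: goods available $17,211.10 = COGS $13,232.08 + ending $3,979.02

COGS = $13,232.08; ending inventory = $3,979.02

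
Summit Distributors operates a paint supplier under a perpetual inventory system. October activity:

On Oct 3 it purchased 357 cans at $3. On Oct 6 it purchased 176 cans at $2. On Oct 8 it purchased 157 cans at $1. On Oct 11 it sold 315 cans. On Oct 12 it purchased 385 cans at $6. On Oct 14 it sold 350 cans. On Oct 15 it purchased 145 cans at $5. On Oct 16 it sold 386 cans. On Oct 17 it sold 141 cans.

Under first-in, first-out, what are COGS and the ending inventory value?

COGS = $4,475; ending inventory = $140

Oct 11, 315 sold [FIFO — oldest first]: 315 @ $3 = $945
Oct 14, 350 sold [FIFO — oldest first]: 42 @ $3 + 176 @ $2 + 132 @ $1 = $610
Oct 16, 386 sold [FIFO — oldest first]: 25 @ $1 + 361 @ $6 = $2,191
Oct 17, 141 sold [FIFO — oldest first]: 24 @ $6 + 117 @ $5 = $729
Total COGS = $945 + $610 + $2,191 + $729 = $4,475
Ending inventory: 28 @ $5 = $140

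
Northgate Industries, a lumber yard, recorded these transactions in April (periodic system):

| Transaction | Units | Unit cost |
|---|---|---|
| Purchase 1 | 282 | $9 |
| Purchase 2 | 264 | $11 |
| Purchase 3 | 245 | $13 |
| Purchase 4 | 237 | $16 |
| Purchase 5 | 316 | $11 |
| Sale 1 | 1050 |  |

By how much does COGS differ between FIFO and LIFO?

$564

FIFO COGS: 282 @ $9 + 264 @ $11 + 245 @ $13 + 237 @ $16 + 22 @ $11 = $12,661
LIFO COGS: 316 @ $11 + 237 @ $16 + 245 @ $13 + 252 @ $11 = $13,225
Difference = |$12,661 − $13,225| = $564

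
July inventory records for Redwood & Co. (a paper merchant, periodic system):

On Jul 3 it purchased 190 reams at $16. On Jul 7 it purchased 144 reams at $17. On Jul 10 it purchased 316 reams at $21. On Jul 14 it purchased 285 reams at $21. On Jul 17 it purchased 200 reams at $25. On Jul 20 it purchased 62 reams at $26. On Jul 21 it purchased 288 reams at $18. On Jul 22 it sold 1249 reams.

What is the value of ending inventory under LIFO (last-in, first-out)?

Jul 22, 1249 sold [LIFO — newest first]: 288 @ $18 + 62 @ $26 + 200 @ $25 + 285 @ $21 + 316 @ $21 + 98 @ $17 = $26,083
Ending inventory: 190 @ $16 + 46 @ $17 = $3,822

Ending inventory = $3,822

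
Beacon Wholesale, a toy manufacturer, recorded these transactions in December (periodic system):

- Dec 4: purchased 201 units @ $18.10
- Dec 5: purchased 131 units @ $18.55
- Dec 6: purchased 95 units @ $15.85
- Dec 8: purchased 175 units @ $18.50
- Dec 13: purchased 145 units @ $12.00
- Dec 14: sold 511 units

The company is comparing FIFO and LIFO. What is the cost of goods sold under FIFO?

COGS = $9,127.90

FIFO COGS: 201 @ $18.10 + 131 @ $18.55 + 95 @ $15.85 + 84 @ $18.50 = $9,127.90
LIFO COGS: 145 @ $12.00 + 175 @ $18.50 + 95 @ $15.85 + 96 @ $18.55 = $8,264.05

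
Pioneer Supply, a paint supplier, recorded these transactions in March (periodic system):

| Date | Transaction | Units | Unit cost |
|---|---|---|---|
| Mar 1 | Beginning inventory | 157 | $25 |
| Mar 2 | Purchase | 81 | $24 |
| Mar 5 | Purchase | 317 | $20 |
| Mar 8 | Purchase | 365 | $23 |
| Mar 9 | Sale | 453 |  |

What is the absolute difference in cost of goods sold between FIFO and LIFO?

FIFO COGS: 157 @ $25 + 81 @ $24 + 215 @ $20 = $10,169
LIFO COGS: 365 @ $23 + 88 @ $20 = $10,155
Difference = |$10,169 − $10,155| = $14

$14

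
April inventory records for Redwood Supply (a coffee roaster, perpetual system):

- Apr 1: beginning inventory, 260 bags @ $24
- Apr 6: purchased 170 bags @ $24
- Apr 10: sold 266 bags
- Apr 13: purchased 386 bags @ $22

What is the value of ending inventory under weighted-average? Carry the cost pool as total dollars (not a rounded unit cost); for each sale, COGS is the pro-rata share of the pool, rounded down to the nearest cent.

Ending inventory = $12,428.00

After Apr 1: 260 on hand, pool $6,240.00 (≈ $24.0000 each)
After Apr 6: 430 on hand, pool $10,320.00 (≈ $24.0000 each)
Apr 10, sell 266: 266/430 × $10,320.00 → $6,384.00
After Apr 13: 550 on hand, pool $12,428.00 (≈ $22.5964 each)
Ending inventory (cost pool remaining) = $12,428.00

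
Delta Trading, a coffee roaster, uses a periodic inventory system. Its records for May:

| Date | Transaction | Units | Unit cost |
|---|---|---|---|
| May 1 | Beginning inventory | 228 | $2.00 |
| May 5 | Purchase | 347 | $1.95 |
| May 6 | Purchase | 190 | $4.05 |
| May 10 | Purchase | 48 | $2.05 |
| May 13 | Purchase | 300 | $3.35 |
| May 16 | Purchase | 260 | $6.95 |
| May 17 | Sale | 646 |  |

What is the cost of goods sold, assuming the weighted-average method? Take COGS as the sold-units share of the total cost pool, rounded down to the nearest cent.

COGS = $2,264.31

May 17, sell 646: 646/1373 × $4,812.55 → $2,264.31
Ending inventory (cost pool remaining) = $2,548.24
Check: goods available $4,812.55 = COGS $2,264.31 + ending $2,548.24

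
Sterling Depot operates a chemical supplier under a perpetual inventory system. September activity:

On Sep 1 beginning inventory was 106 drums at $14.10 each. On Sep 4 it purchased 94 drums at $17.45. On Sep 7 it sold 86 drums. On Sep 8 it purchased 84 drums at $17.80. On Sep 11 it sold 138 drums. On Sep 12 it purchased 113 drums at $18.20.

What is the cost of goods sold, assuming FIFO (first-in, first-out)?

Sep 7, 86 sold [FIFO — oldest first]: 86 @ $14.10 = $1,212.60
Sep 11, 138 sold [FIFO — oldest first]: 20 @ $14.10 + 94 @ $17.45 + 24 @ $17.80 = $2,349.50
Total COGS = $1,212.60 + $2,349.50 = $3,562.10
Ending inventory: 60 @ $17.80 + 113 @ $18.20 = $3,124.60
Check: goods available $6,686.70 = COGS $3,562.10 + ending $3,124.60

COGS = $3,562.10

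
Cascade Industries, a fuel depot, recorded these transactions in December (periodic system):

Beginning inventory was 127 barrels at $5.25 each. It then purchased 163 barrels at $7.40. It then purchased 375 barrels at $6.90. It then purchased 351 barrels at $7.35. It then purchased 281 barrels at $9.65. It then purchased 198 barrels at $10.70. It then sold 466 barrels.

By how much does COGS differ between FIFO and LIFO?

$1,617.45

FIFO COGS: 127 @ $5.25 + 163 @ $7.40 + 176 @ $6.90 = $3,087.35
LIFO COGS: 198 @ $10.70 + 268 @ $9.65 = $4,704.80
Difference = |$3,087.35 − $4,704.80| = $1,617.45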